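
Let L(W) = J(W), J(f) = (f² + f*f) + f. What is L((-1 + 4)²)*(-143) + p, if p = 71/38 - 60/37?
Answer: -34380571/1406 ≈ -24453.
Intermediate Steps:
p = 347/1406 (p = 71*(1/38) - 60*1/37 = 71/38 - 60/37 = 347/1406 ≈ 0.24680)
J(f) = f + 2*f² (J(f) = (f² + f²) + f = 2*f² + f = f + 2*f²)
L(W) = W*(1 + 2*W)
L((-1 + 4)²)*(-143) + p = ((-1 + 4)²*(1 + 2*(-1 + 4)²))*(-143) + 347/1406 = (3²*(1 + 2*3²))*(-143) + 347/1406 = (9*(1 + 2*9))*(-143) + 347/1406 = (9*(1 + 18))*(-143) + 347/1406 = (9*19)*(-143) + 347/1406 = 171*(-143) + 347/1406 = -24453 + 347/1406 = -34380571/1406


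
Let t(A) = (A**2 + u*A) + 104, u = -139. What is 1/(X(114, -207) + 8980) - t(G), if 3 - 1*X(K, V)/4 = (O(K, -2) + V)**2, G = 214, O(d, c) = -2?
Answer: -2677234729/165732 ≈ -16154.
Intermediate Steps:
X(K, V) = 12 - 4*(-2 + V)**2
t(A) = 104 + A**2 - 139*A (t(A) = (A**2 - 139*A) + 104 = 104 + A**2 - 139*A)
1/(X(114, -207) + 8980) - t(G) = 1/((12 - 4*(-2 - 207)**2) + 8980) - (104 + 214**2 - 139*214) = 1/((12 - 4*(-209)**2) + 8980) - (104 + 45796 - 29746) = 1/((12 - 4*43681) + 8980) - 1*16154 = 1/((12 - 174724) + 8980) - 16154 = 1/(-174712 + 8980) - 16154 = 1/(-165732) - 16154 = -1/165732 - 16154 = -2677234729/165732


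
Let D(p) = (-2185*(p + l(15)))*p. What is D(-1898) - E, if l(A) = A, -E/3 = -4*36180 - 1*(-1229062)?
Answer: -7805792764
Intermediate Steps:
E = -3253026 (E = -3*(-4*36180 - 1*(-1229062)) = -3*(-144720 + 1229062) = -3*1084342 = -3253026)
D(p) = p*(-32775 - 2185*p) (D(p) = (-2185*(p + 15))*p = (-2185*(15 + p))*p = (-32775 - 2185*p)*p = p*(-32775 - 2185*p))
D(-1898) - E = -2185*(-1898)*(15 - 1898) - 1*(-3253026) = -2185*(-1898)*(-1883) + 3253026 = -7809045790 + 3253026 = -7805792764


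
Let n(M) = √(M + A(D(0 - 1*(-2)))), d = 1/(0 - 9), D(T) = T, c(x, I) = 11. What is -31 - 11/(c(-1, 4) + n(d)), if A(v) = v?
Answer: -34321/1072 + 33*√17/1072 ≈ -31.889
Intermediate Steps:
d = -⅑ (d = 1/(-9) = -⅑ ≈ -0.11111)
n(M) = √(2 + M) (n(M) = √(M + (0 - 1*(-2))) = √(M + (0 + 2)) = √(M + 2) = √(2 + M))
-31 - 11/(c(-1, 4) + n(d)) = -31 - 11/(11 + √(2 - ⅑)) = -31 - 11/(11 + √(17/9)) = -31 - 11/(11 + √17/3)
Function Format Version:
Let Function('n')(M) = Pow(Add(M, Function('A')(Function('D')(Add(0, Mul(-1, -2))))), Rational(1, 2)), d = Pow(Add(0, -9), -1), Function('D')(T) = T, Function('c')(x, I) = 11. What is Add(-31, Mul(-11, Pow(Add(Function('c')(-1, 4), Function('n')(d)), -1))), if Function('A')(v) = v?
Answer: Add(Rational(-34321, 1072), Mul(Rational(33, 1072), Pow(17, Rational(1, 2)))) ≈ -31.889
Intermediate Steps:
d = Rational(-1, 9) (d = Pow(-9, -1) = Rational(-1, 9) ≈ -0.11111)
Function('n')(M) = Pow(Add(2, M), Rational(1, 2)) (Function('n')(M) = Pow(Add(M, Add(0, Mul(-1, -2))), Rational(1, 2)) = Pow(Add(M, Add(0, 2)), Rational(1, 2)) = Pow(Add(M, 2), Rational(1, 2)) = Pow(Add(2, M), Rational(1, 2)))
Add(-31, Mul(-11, Pow(Add(Function('c')(-1, 4), Function('n')(d)), -1))) = Add(-31, Mul(-11, Pow(Add(11, Pow(Add(2, Rational(-1, 9)), Rational(1, 2))), -1))) = Add(-31, Mul(-11, Pow(Add(11, Pow(Rational(17, 9), Rational(1, 2))), -1))) = Add(-31, Mul(-11, Pow(Add(11, Mul(Rational(1, 3), Pow(17, Rational(1, 2)))), -1)))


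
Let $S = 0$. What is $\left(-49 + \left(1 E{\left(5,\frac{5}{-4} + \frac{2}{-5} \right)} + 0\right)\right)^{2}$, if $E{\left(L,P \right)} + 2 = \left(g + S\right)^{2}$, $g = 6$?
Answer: $225$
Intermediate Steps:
$E{\left(L,P \right)} = 34$ ($E{\left(L,P \right)} = -2 + \left(6 + 0\right)^{2} = -2 + 6^{2} = -2 + 36 = 34$)
$\left(-49 + \left(1 E{\left(5,\frac{5}{-4} + \frac{2}{-5} \right)} + 0\right)\right)^{2} = \left(-49 + \left(1 \cdot 34 + 0\right)\right)^{2} = \left(-49 + \left(34 + 0\right)\right)^{2} = \left(-49 + 34\right)^{2} = \left(-15\right)^{2} = 225$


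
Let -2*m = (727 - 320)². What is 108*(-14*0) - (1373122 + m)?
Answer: -2580595/2 ≈ -1.2903e+6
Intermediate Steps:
m = -165649/2 (m = -(727 - 320)²/2 = -½*407² = -½*165649 = -165649/2 ≈ -82825.)
108*(-14*0) - (1373122 + m) = 108*(-14*0) - (1373122 - 165649/2) = 108*0 - 1*2580595/2 = 0 - 2580595/2 = -2580595/2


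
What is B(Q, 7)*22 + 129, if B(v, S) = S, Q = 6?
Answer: 283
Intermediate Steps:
B(Q, 7)*22 + 129 = 7*22 + 129 = 154 + 129 = 283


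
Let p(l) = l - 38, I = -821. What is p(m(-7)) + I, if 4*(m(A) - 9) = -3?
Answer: -3403/4 ≈ -850.75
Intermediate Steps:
m(A) = 33/4 (m(A) = 9 + (1/4)*(-3) = 9 - 3/4 = 33/4)
p(l) = -38 + l
p(m(-7)) + I = (-38 + 33/4) - 821 = -119/4 - 821 = -3403/4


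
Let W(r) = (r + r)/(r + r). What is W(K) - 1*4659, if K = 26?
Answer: -4658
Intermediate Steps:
W(r) = 1 (W(r) = (2*r)/((2*r)) = (2*r)*(1/(2*r)) = 1)
W(K) - 1*4659 = 1 - 1*4659 = 1 - 4659 = -4658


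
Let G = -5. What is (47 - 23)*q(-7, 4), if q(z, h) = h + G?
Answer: -24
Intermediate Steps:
q(z, h) = -5 + h (q(z, h) = h - 5 = -5 + h)
(47 - 23)*q(-7, 4) = (47 - 23)*(-5 + 4) = 24*(-1) = -24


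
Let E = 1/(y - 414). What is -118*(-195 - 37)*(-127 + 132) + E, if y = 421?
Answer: 958161/7 ≈ 1.3688e+5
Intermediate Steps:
E = ⅐ (E = 1/(421 - 414) = 1/7 = ⅐ ≈ 0.14286)
-118*(-195 - 37)*(-127 + 132) + E = -118*(-195 - 37)*(-127 + 132) + ⅐ = -(-27376)*5 + ⅐ = -118*(-1160) + ⅐ = 136880 + ⅐ = 958161/7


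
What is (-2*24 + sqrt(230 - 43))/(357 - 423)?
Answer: 8/11 - sqrt(187)/66 ≈ 0.52008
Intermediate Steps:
(-2*24 + sqrt(230 - 43))/(357 - 423) = (-48 + sqrt(187))/(-66) = (-48 + sqrt(187))*(-1/66) = 8/11 - sqrt(187)/66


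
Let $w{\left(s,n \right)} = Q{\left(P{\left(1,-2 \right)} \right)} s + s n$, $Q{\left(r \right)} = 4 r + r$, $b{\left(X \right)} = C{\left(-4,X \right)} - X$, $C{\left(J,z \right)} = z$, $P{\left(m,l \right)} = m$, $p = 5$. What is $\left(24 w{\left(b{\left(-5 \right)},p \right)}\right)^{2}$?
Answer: $0$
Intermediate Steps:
$b{\left(X \right)} = 0$ ($b{\left(X \right)} = X - X = 0$)
$Q{\left(r \right)} = 5 r$
$w{\left(s,n \right)} = 5 s + n s$ ($w{\left(s,n \right)} = 5 \cdot 1 s + s n = 5 s + n s$)
$\left(24 w{\left(b{\left(-5 \right)},p \right)}\right)^{2} = \left(24 \cdot 0 \left(5 + 5\right)\right)^{2} = \left(24 \cdot 0 \cdot 10\right)^{2} = \left(24 \cdot 0\right)^{2} = 0^{2} = 0$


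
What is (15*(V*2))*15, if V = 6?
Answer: 2700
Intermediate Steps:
(15*(V*2))*15 = (15*(6*2))*15 = (15*12)*15 = 180*15 = 2700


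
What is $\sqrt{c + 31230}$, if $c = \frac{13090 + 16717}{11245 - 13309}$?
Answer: $\frac{\sqrt{8311329777}}{516} \approx 176.68$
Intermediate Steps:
$c = - \frac{29807}{2064}$ ($c = \frac{29807}{-2064} = 29807 \left(- \frac{1}{2064}\right) = - \frac{29807}{2064} \approx -14.441$)
$\sqrt{c + 31230} = \sqrt{- \frac{29807}{2064} + 31230} = \sqrt{\frac{64428913}{2064}} = \frac{\sqrt{8311329777}}{516}$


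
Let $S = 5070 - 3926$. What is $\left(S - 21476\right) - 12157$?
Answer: $-32489$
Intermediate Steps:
$S = 1144$ ($S = 5070 - 3926 = 1144$)
$\left(S - 21476\right) - 12157 = \left(1144 - 21476\right) - 12157 = -20332 - 12157 = -32489$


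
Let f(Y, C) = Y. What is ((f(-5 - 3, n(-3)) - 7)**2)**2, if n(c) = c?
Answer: 50625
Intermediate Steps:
((f(-5 - 3, n(-3)) - 7)**2)**2 = (((-5 - 3) - 7)**2)**2 = ((-8 - 7)**2)**2 = ((-15)**2)**2 = 225**2 = 50625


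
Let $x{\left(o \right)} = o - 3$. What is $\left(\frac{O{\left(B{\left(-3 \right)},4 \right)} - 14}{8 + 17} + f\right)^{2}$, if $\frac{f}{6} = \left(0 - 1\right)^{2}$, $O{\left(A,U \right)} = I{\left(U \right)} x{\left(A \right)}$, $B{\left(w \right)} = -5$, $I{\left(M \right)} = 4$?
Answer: $\frac{10816}{625} \approx 17.306$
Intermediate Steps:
$x{\left(o \right)} = -3 + o$
$O{\left(A,U \right)} = -12 + 4 A$ ($O{\left(A,U \right)} = 4 \left(-3 + A\right) = -12 + 4 A$)
$f = 6$ ($f = 6 \left(0 - 1\right)^{2} = 6 \left(-1\right)^{2} = 6 \cdot 1 = 6$)
$\left(\frac{O{\left(B{\left(-3 \right)},4 \right)} - 14}{8 + 17} + f\right)^{2} = \left(\frac{\left(-12 + 4 \left(-5\right)\right) - 14}{8 + 17} + 6\right)^{2} = \left(\frac{\left(-12 - 20\right) - 14}{25} + 6\right)^{2} = \left(\left(-32 - 14\right) \frac{1}{25} + 6\right)^{2} = \left(\left(-46\right) \frac{1}{25} + 6\right)^{2} = \left(- \frac{46}{25} + 6\right)^{2} = \left(\frac{104}{25}\right)^{2} = \frac{10816}{625}$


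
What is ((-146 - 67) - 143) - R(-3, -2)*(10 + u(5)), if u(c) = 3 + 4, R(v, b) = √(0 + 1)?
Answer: -373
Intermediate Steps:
R(v, b) = 1 (R(v, b) = √1 = 1)
u(c) = 7
((-146 - 67) - 143) - R(-3, -2)*(10 + u(5)) = ((-146 - 67) - 143) - (10 + 7) = (-213 - 143) - 17 = -356 - 1*17 = -356 - 17 = -373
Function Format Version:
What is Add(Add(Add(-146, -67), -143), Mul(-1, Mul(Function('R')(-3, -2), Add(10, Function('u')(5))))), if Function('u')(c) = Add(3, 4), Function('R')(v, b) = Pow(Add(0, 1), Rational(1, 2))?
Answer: -373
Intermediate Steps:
Function('R')(v, b) = 1 (Function('R')(v, b) = Pow(1, Rational(1, 2)) = 1)
Function('u')(c) = 7
Add(Add(Add(-146, -67), -143), Mul(-1, Mul(Function('R')(-3, -2), Add(10, Function('u')(5))))) = Add(Add(Add(-146, -67), -143), Mul(-1, Mul(1, Add(10, 7)))) = Add(Add(-213, -143), Mul(-1, Mul(1, 17))) = Add(-356, Mul(-1, 17)) = Add(-356, -17) = -373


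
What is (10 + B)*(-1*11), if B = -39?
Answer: 319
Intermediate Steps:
(10 + B)*(-1*11) = (10 - 39)*(-1*11) = -29*(-11) = 319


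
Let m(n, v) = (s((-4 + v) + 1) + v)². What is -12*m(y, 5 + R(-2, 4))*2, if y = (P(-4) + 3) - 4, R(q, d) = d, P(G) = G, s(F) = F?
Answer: -5400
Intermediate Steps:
y = -5 (y = (-4 + 3) - 4 = -1 - 4 = -5)
m(n, v) = (-3 + 2*v)² (m(n, v) = (((-4 + v) + 1) + v)² = ((-3 + v) + v)² = (-3 + 2*v)²)
-12*m(y, 5 + R(-2, 4))*2 = -12*(-3 + 2*(5 + 4))²*2 = -12*(-3 + 2*9)²*2 = -12*(-3 + 18)²*2 = -12*15²*2 = -12*225*2 = -2700*2 = -5400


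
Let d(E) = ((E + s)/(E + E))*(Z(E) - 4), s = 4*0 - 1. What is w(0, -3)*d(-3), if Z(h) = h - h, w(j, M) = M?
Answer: 8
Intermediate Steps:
s = -1 (s = 0 - 1 = -1)
Z(h) = 0
d(E) = -2*(-1 + E)/E (d(E) = ((E - 1)/(E + E))*(0 - 4) = ((-1 + E)/((2*E)))*(-4) = ((-1 + E)*(1/(2*E)))*(-4) = ((-1 + E)/(2*E))*(-4) = -2*(-1 + E)/E)
w(0, -3)*d(-3) = -3*(-2 + 2/(-3)) = -3*(-2 + 2*(-⅓)) = -3*(-2 - ⅔) = -3*(-8/3) = 8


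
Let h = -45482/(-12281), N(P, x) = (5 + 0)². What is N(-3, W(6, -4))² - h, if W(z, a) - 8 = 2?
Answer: 7630143/12281 ≈ 621.30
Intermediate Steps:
W(z, a) = 10 (W(z, a) = 8 + 2 = 10)
N(P, x) = 25 (N(P, x) = 5² = 25)
h = 45482/12281 (h = -45482*(-1/12281) = 45482/12281 ≈ 3.7034)
N(-3, W(6, -4))² - h = 25² - 1*45482/12281 = 625 - 45482/12281 = 7630143/12281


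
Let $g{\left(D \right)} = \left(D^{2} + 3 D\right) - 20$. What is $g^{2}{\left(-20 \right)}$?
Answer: $102400$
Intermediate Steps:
$g{\left(D \right)} = -20 + D^{2} + 3 D$
$g^{2}{\left(-20 \right)} = \left(-20 + \left(-20\right)^{2} + 3 \left(-20\right)\right)^{2} = \left(-20 + 400 - 60\right)^{2} = 320^{2} = 102400$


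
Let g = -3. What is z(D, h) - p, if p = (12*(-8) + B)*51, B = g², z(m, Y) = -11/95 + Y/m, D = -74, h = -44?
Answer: 15597738/3515 ≈ 4437.5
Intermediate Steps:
z(m, Y) = -11/95 + Y/m (z(m, Y) = -11*1/95 + Y/m = -11/95 + Y/m)
B = 9 (B = (-3)² = 9)
p = -4437 (p = (12*(-8) + 9)*51 = (-96 + 9)*51 = -87*51 = -4437)
z(D, h) - p = (-11/95 - 44/(-74)) - 1*(-4437) = (-11/95 - 44*(-1/74)) + 4437 = (-11/95 + 22/37) + 4437 = 1683/3515 + 4437 = 15597738/3515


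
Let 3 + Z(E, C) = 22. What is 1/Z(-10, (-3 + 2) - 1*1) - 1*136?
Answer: -2583/19 ≈ -135.95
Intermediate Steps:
Z(E, C) = 19 (Z(E, C) = -3 + 22 = 19)
1/Z(-10, (-3 + 2) - 1*1) - 1*136 = 1/19 - 1*136 = 1/19 - 136 = -2583/19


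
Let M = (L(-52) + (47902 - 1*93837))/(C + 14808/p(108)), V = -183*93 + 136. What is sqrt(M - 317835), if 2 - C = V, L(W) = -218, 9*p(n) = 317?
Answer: 2*I*sqrt(2391266638321655158)/5485817 ≈ 563.77*I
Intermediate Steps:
p(n) = 317/9 (p(n) = (1/9)*317 = 317/9)
V = -16883 (V = -17019 + 136 = -16883)
C = 16885 (C = 2 - 1*(-16883) = 2 + 16883 = 16885)
M = -14630501/5485817 (M = (-218 + (47902 - 1*93837))/(16885 + 14808/(317/9)) = (-218 + (47902 - 93837))/(16885 + 14808*(9/317)) = (-218 - 45935)/(16885 + 133272/317) = -46153/5485817/317 = -46153*317/5485817 = -14630501/5485817 ≈ -2.6670)
sqrt(M - 317835) = sqrt(-14630501/5485817 - 317835) = sqrt(-1743599276696/5485817) = 2*I*sqrt(2391266638321655158)/5485817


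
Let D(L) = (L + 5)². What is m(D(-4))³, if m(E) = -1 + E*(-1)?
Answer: -8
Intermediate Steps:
D(L) = (5 + L)²
m(E) = -1 - E
m(D(-4))³ = (-1 - (5 - 4)²)³ = (-1 - 1*1²)³ = (-1 - 1*1)³ = (-1 - 1)³ = (-2)³ = -8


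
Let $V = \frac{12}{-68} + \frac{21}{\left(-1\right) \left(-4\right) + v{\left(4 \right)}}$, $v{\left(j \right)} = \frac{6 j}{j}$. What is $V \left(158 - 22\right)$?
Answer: $\frac{1308}{5} \approx 261.6$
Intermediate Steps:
$v{\left(j \right)} = 6$
$V = \frac{327}{170}$ ($V = \frac{12}{-68} + \frac{21}{\left(-1\right) \left(-4\right) + 6} = 12 \left(- \frac{1}{68}\right) + \frac{21}{4 + 6} = - \frac{3}{17} + \frac{21}{10} = \frac{327}{170} \approx 1.9235$)
$V \left(158 - 22\right) = \frac{327 \left(158 - 22\right)}{170} = \frac{327}{170} \cdot 136 = \frac{1308}{5}$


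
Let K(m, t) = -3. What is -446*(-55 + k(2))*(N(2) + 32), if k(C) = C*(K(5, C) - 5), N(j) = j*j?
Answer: 1139976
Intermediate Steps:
N(j) = j²
k(C) = -8*C (k(C) = C*(-3 - 5) = C*(-8) = -8*C)
-446*(-55 + k(2))*(N(2) + 32) = -446*(-55 - 8*2)*(2² + 32) = -446*(-55 - 16)*(4 + 32) = -(-31666)*36 = -446*(-2556) = 1139976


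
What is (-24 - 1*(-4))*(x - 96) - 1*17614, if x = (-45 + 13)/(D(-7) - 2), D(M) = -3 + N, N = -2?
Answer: -110498/7 ≈ -15785.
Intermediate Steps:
D(M) = -5 (D(M) = -3 - 2 = -5)
x = 32/7 (x = (-45 + 13)/(-5 - 2) = -32/(-7) = -32*(-⅐) = 32/7 ≈ 4.5714)
(-24 - 1*(-4))*(x - 96) - 1*17614 = (-24 - 1*(-4))*(32/7 - 96) - 1*17614 = (-24 + 4)*(-640/7) - 17614 = -20*(-640/7) - 17614 = 12800/7 - 17614 = -110498/7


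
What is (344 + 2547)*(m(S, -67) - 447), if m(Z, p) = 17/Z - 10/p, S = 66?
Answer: -5709247985/4422 ≈ -1.2911e+6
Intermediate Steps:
m(Z, p) = -10/p + 17/Z
(344 + 2547)*(m(S, -67) - 447) = (344 + 2547)*((-10/(-67) + 17/66) - 447) = 2891*((-10*(-1/67) + 17*(1/66)) - 447) = 2891*((10/67 + 17/66) - 447) = 2891*(1799/4422 - 447) = 2891*(-1974835/4422) = -5709247985/4422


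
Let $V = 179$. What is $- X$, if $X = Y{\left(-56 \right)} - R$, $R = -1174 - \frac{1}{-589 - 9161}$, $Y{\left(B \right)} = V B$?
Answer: $\frac{86287501}{9750} \approx 8850.0$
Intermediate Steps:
$Y{\left(B \right)} = 179 B$
$R = - \frac{11446499}{9750}$ ($R = -1174 - \frac{1}{-9750} = -1174 - - \frac{1}{9750} = -1174 + \frac{1}{9750} = - \frac{11446499}{9750} \approx -1174.0$)
$X = - \frac{86287501}{9750}$ ($X = 179 \left(-56\right) - - \frac{11446499}{9750} = -10024 + \frac{11446499}{9750} = - \frac{86287501}{9750} \approx -8850.0$)
$- X = \left(-1\right) \left(- \frac{86287501}{9750}\right) = \frac{86287501}{9750}$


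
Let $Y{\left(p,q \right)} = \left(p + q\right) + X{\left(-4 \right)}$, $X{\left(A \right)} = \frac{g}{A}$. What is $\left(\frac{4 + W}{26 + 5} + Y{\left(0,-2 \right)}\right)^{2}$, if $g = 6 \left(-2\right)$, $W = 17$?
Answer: $\frac{2704}{961} \approx 2.8137$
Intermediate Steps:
$g = -12$
$X{\left(A \right)} = - \frac{12}{A}$
$Y{\left(p,q \right)} = 3 + p + q$ ($Y{\left(p,q \right)} = \left(p + q\right) - \frac{12}{-4} = \left(p + q\right) - -3 = \left(p + q\right) + 3 = 3 + p + q$)
$\left(\frac{4 + W}{26 + 5} + Y{\left(0,-2 \right)}\right)^{2} = \left(\frac{4 + 17}{26 + 5} + \left(3 + 0 - 2\right)\right)^{2} = \left(\frac{21}{31} + 1\right)^{2} = \left(\frac{52}{31}\right)^{2} = \frac{2704}{961}$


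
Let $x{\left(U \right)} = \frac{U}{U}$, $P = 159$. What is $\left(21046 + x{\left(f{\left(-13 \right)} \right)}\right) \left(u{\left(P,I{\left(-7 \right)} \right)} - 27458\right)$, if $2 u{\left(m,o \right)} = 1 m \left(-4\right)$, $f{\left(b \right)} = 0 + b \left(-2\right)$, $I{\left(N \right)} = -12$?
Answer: $-584601472$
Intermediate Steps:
$f{\left(b \right)} = - 2 b$ ($f{\left(b \right)} = 0 - 2 b = - 2 b$)
$u{\left(m,o \right)} = - 2 m$ ($u{\left(m,o \right)} = \frac{1 m \left(-4\right)}{2} = \frac{m \left(-4\right)}{2} = \frac{\left(-4\right) m}{2} = - 2 m$)
$x{\left(U \right)} = 1$
$\left(21046 + x{\left(f{\left(-13 \right)} \right)}\right) \left(u{\left(P,I{\left(-7 \right)} \right)} - 27458\right) = \left(21046 + 1\right) \left(\left(-2\right) 159 - 27458\right) = 21047 \left(-318 - 27458\right) = 21047 \left(-27776\right) = -584601472$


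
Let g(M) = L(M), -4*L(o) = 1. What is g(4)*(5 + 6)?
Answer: -11/4 ≈ -2.7500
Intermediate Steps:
L(o) = -1/4 (L(o) = -1/4*1 = -1/4)
g(M) = -1/4
g(4)*(5 + 6) = -(5 + 6)/4 = -1/4*11 = -11/4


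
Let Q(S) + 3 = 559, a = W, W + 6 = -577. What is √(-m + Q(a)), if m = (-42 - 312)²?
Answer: 2*I*√31190 ≈ 353.21*I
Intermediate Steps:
W = -583 (W = -6 - 577 = -583)
m = 125316 (m = (-354)² = 125316)
a = -583
Q(S) = 556 (Q(S) = -3 + 559 = 556)
√(-m + Q(a)) = √(-1*125316 + 556) = √(-125316 + 556) = √(-124760) = 2*I*√31190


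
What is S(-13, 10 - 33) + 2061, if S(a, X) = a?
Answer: 2048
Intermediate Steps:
S(-13, 10 - 33) + 2061 = -13 + 2061 = 2048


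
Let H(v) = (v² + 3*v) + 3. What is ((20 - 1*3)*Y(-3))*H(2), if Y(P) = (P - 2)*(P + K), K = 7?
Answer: -4420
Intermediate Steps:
H(v) = 3 + v² + 3*v
Y(P) = (-2 + P)*(7 + P) (Y(P) = (P - 2)*(P + 7) = (-2 + P)*(7 + P))
((20 - 1*3)*Y(-3))*H(2) = ((20 - 1*3)*(-14 + (-3)² + 5*(-3)))*(3 + 2² + 3*2) = ((20 - 3)*(-14 + 9 - 15))*(3 + 4 + 6) = (17*(-20))*13 = -340*13 = -4420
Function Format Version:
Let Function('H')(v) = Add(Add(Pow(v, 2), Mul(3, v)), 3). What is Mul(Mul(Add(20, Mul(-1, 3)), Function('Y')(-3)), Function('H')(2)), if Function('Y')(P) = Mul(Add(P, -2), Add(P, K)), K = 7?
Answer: -4420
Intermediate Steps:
Function('H')(v) = Add(3, Pow(v, 2), Mul(3, v))
Function('Y')(P) = Mul(Add(-2, P), Add(7, P)) (Function('Y')(P) = Mul(Add(P, -2), Add(P, 7)) = Mul(Add(-2, P), Add(7, P)))
Mul(Mul(Add(20, Mul(-1, 3)), Function('Y')(-3)), Function('H')(2)) = Mul(Mul(Add(20, Mul(-1, 3)), Add(-14, Pow(-3, 2), Mul(5, -3))), Add(3, Pow(2, 2), Mul(3, 2))) = Mul(Mul(Add(20, -3), Add(-14, 9, -15)), Add(3, 4, 6)) = Mul(Mul(17, -20), 13) = Mul(-340, 13) = -4420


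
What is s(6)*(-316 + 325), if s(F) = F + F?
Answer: 108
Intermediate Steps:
s(F) = 2*F
s(6)*(-316 + 325) = (2*6)*(-316 + 325) = 12*9 = 108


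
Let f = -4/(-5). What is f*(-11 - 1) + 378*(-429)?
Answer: -810858/5 ≈ -1.6217e+5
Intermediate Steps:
f = 4/5 (f = -4*(-1/5) = 4/5 ≈ 0.80000)
f*(-11 - 1) + 378*(-429) = 4*(-11 - 1)/5 + 378*(-429) = (4/5)*(-12) - 162162 = -48/5 - 162162 = -810858/5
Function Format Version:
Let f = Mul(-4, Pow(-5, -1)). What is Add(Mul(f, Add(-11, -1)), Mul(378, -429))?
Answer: Rational(-810858, 5) ≈ -1.6217e+5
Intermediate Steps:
f = Rational(4, 5) (f = Mul(-4, Rational(-1, 5)) = Rational(4, 5) ≈ 0.80000)
Add(Mul(f, Add(-11, -1)), Mul(378, -429)) = Add(Mul(Rational(4, 5), Add(-11, -1)), Mul(378, -429)) = Add(Mul(Rational(4, 5), -12), -162162) = Add(Rational(-48, 5), -162162) = Rational(-810858, 5)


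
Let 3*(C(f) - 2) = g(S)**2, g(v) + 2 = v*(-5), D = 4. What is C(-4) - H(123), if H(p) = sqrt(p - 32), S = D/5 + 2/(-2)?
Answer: 7/3 - sqrt(91) ≈ -7.2061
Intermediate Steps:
S = -1/5 (S = 4/5 + 2/(-2) = 4*(1/5) + 2*(-1/2) = 4/5 - 1 = -1/5 ≈ -0.20000)
g(v) = -2 - 5*v (g(v) = -2 + v*(-5) = -2 - 5*v)
H(p) = sqrt(-32 + p)
C(f) = 7/3 (C(f) = 2 + (-2 - 5*(-1/5))**2/3 = 2 + (-2 + 1)**2/3 = 2 + (1/3)*(-1)**2 = 2 + (1/3)*1 = 2 + 1/3 = 7/3)
C(-4) - H(123) = 7/3 - sqrt(-32 + 123) = 7/3 - sqrt(91)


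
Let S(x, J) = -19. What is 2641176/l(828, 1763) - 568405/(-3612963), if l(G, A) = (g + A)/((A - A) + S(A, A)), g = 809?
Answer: -45326372546903/2323135209 ≈ -19511.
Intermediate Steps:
l(G, A) = -809/19 - A/19 (l(G, A) = (809 + A)/((A - A) - 19) = (809 + A)/(0 - 19) = (809 + A)/(-19) = (809 + A)*(-1/19) = -809/19 - A/19)
2641176/l(828, 1763) - 568405/(-3612963) = 2641176/(-809/19 - 1/19*1763) - 568405/(-3612963) = 2641176/(-809/19 - 1763/19) - 568405*(-1/3612963) = 2641176/(-2572/19) + 568405/3612963 = 2641176*(-19/2572) + 568405/3612963 = -12545586/643 + 568405/3612963 = -45326372546903/2323135209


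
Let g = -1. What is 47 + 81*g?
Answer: -34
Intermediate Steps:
47 + 81*g = 47 + 81*(-1) = 47 - 81 = -34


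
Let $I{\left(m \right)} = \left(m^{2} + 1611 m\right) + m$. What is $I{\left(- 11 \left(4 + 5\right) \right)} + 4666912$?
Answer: $4517125$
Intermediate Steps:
$I{\left(m \right)} = m^{2} + 1612 m$
$I{\left(- 11 \left(4 + 5\right) \right)} + 4666912 = - 11 \left(4 + 5\right) \left(1612 - 11 \left(4 + 5\right)\right) + 4666912 = \left(-11\right) 9 \left(1612 - 99\right) + 4666912 = - 99 \left(1612 - 99\right) + 4666912 = \left(-99\right) 1513 + 4666912 = -149787 + 4666912 = 4517125$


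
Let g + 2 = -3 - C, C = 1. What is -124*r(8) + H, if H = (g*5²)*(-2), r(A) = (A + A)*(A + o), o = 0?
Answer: -15572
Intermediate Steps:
g = -6 (g = -2 + (-3 - 1*1) = -2 + (-3 - 1) = -2 - 4 = -6)
r(A) = 2*A² (r(A) = (A + A)*(A + 0) = (2*A)*A = 2*A²)
H = 300 (H = -6*5²*(-2) = -6*25*(-2) = -150*(-2) = 300)
-124*r(8) + H = -248*8² + 300 = -248*64 + 300 = -124*128 + 300 = -15872 + 300 = -15572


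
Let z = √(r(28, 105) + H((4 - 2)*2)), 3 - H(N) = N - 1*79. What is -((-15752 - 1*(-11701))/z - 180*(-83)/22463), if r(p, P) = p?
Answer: -14940/22463 + 4051*√106/106 ≈ 392.80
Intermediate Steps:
H(N) = 82 - N (H(N) = 3 - (N - 1*79) = 3 - (N - 79) = 3 - (-79 + N) = 3 + (79 - N) = 82 - N)
z = √106 (z = √(28 + (82 - (4 - 2)*2)) = √(28 + (82 - 2*2)) = √(28 + (82 - 1*4)) = √(28 + (82 - 4)) = √(28 + 78) = √106 ≈ 10.296)
-((-15752 - 1*(-11701))/z - 180*(-83)/22463) = -((-15752 - 1*(-11701))/(√106) - 180*(-83)/22463) = -((-15752 + 11701)*(√106/106) + 14940*(1/22463)) = -(-4051*√106/106 + 14940/22463) = -(14940/22463 - 4051*√106/106) = -14940/22463 + 4051*√106/106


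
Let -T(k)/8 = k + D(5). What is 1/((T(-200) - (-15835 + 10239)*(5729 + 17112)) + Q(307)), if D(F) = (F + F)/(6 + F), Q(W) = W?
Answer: 11/1406021493 ≈ 7.8235e-9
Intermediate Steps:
D(F) = 2*F/(6 + F) (D(F) = (2*F)/(6 + F) = 2*F/(6 + F))
T(k) = -80/11 - 8*k (T(k) = -8*(k + 2*5/(6 + 5)) = -8*(k + 2*5/11) = -8*(k + 2*5*(1/11)) = -8*(k + 10/11) = -8*(10/11 + k) = -80/11 - 8*k)
1/((T(-200) - (-15835 + 10239)*(5729 + 17112)) + Q(307)) = 1/(((-80/11 - 8*(-200)) - (-15835 + 10239)*(5729 + 17112)) + 307) = 1/(((-80/11 + 1600) - (-5596)*22841) + 307) = 1/((17520/11 - 1*(-127818236)) + 307) = 1/((17520/11 + 127818236) + 307) = 1/(1406018116/11 + 307) = 1/(1406021493/11) = 11/1406021493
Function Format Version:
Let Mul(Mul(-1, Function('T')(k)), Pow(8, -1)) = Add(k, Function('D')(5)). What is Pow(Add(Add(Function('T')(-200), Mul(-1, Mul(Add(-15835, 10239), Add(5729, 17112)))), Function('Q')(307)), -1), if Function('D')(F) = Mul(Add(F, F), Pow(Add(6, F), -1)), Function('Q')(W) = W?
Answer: Rational(11, 1406021493) ≈ 7.8235e-9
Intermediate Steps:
Function('D')(F) = Mul(2, F, Pow(Add(6, F), -1)) (Function('D')(F) = Mul(Mul(2, F), Pow(Add(6, F), -1)) = Mul(2, F, Pow(Add(6, F), -1)))
Function('T')(k) = Add(Rational(-80, 11), Mul(-8, k)) (Function('T')(k) = Mul(-8, Add(k, Mul(2, 5, Pow(Add(6, 5), -1)))) = Mul(-8, Add(k, Mul(2, 5, Pow(11, -1)))) = Mul(-8, Add(k, Mul(2, 5, Rational(1, 11)))) = Mul(-8, Add(k, Rational(10, 11))) = Mul(-8, Add(Rational(10, 11), k)) = Add(Rational(-80, 11), Mul(-8, k)))
Pow(Add(Add(Function('T')(-200), Mul(-1, Mul(Add(-15835, 10239), Add(5729, 17112)))), Function('Q')(307)), -1) = Pow(Add(Add(Add(Rational(-80, 11), Mul(-8, -200)), Mul(-1, Mul(Add(-15835, 10239), Add(5729, 17112)))), 307), -1) = Pow(Add(Add(Add(Rational(-80, 11), 1600), Mul(-1, Mul(-5596, 22841))), 307), -1) = Pow(Add(Add(Rational(17520, 11), Mul(-1, -127818236)), 307), -1) = Pow(Add(Add(Rational(17520, 11), 127818236), 307), -1) = Pow(Add(Rational(1406018116, 11), 307), -1) = Pow(Rational(1406021493, 11), -1) = Rational(11, 1406021493)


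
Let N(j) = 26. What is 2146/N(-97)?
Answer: 1073/13 ≈ 82.538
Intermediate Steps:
2146/N(-97) = 2146/26 = 2146*(1/26) = 1073/13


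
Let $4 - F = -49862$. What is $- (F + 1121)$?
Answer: $-50987$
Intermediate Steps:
$F = 49866$ ($F = 4 - -49862 = 4 + 49862 = 49866$)
$- (F + 1121) = - (49866 + 1121) = \left(-1\right) 50987 = -50987$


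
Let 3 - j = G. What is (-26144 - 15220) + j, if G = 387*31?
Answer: -53358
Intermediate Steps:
G = 11997
j = -11994 (j = 3 - 1*11997 = 3 - 11997 = -11994)
(-26144 - 15220) + j = (-26144 - 15220) - 11994 = -41364 - 11994 = -53358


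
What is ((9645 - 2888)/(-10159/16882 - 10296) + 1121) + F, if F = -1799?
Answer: -117968934292/173827231 ≈ -678.66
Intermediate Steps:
((9645 - 2888)/(-10159/16882 - 10296) + 1121) + F = ((9645 - 2888)/(-10159/16882 - 10296) + 1121) - 1799 = (6757/(-10159*1/16882 - 10296) + 1121) - 1799 = (6757/(-10159/16882 - 10296) + 1121) - 1799 = (6757/(-173827231/16882) + 1121) - 1799 = (6757*(-16882/173827231) + 1121) - 1799 = (-114071674/173827231 + 1121) - 1799 = 194746254277/173827231 - 1799 = -117968934292/173827231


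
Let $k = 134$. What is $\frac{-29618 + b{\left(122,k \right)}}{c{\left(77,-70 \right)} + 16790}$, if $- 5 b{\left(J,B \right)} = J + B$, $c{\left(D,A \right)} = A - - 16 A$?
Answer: $- \frac{74173}{39000} \approx -1.9019$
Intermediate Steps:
$c{\left(D,A \right)} = 17 A$ ($c{\left(D,A \right)} = A + 16 A = 17 A$)
$b{\left(J,B \right)} = - \frac{B}{5} - \frac{J}{5}$ ($b{\left(J,B \right)} = - \frac{J + B}{5} = - \frac{B + J}{5} = - \frac{B}{5} - \frac{J}{5}$)
$\frac{-29618 + b{\left(122,k \right)}}{c{\left(77,-70 \right)} + 16790} = \frac{-29618 - \frac{256}{5}}{17 \left(-70\right) + 16790} = \frac{-29618 - \frac{256}{5}}{-1190 + 16790} = \frac{-29618 - \frac{256}{5}}{15600} = \left(- \frac{148346}{5}\right) \frac{1}{15600} = - \frac{74173}{39000}$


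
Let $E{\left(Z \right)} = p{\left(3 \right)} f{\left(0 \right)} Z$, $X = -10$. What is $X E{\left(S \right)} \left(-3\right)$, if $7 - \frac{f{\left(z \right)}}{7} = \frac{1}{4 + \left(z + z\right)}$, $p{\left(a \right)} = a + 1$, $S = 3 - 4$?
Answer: $-5670$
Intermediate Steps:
$S = -1$ ($S = 3 - 4 = -1$)
$p{\left(a \right)} = 1 + a$
$f{\left(z \right)} = 49 - \frac{7}{4 + 2 z}$ ($f{\left(z \right)} = 49 - \frac{7}{4 + \left(z + z\right)} = 49 - \frac{7}{4 + 2 z}$)
$E{\left(Z \right)} = 189 Z$ ($E{\left(Z \right)} = \left(1 + 3\right) \frac{7 \left(27 + 14 \cdot 0\right)}{2 \left(2 + 0\right)} Z = 4 \frac{7 \left(27 + 0\right)}{2 \cdot 2} Z = 4 \cdot \frac{7}{2} \cdot \frac{1}{2} \cdot 27 Z = 4 \cdot \frac{189}{4} Z = 189 Z$)
$X E{\left(S \right)} \left(-3\right) = - 10 \cdot 189 \left(-1\right) \left(-3\right) = \left(-10\right) \left(-189\right) \left(-3\right) = 1890 \left(-3\right) = -5670$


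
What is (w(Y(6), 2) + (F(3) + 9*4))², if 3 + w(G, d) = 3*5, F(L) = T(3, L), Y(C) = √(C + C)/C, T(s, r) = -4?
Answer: 1936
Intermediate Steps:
Y(C) = √2/√C (Y(C) = √(2*C)/C = (√2*√C)/C = √2/√C)
F(L) = -4
w(G, d) = 12 (w(G, d) = -3 + 3*5 = -3 + 15 = 12)
(w(Y(6), 2) + (F(3) + 9*4))² = (12 + (-4 + 9*4))² = (12 + (-4 + 36))² = (12 + 32)² = 44² = 1936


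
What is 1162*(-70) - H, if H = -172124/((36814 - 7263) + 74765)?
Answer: -2121222829/26079 ≈ -81338.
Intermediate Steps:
H = -43031/26079 (H = -172124/(29551 + 74765) = -172124/104316 = -172124*1/104316 = -43031/26079 ≈ -1.6500)
1162*(-70) - H = 1162*(-70) - 1*(-43031/26079) = -81340 + 43031/26079 = -2121222829/26079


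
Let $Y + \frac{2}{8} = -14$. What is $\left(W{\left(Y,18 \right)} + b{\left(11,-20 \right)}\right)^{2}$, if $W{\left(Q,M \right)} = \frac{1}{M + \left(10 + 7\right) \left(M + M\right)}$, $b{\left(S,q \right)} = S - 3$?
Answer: $\frac{25411681}{396900} \approx 64.025$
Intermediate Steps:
$Y = - \frac{57}{4}$ ($Y = - \frac{1}{4} - 14 = - \frac{57}{4} \approx -14.25$)
$b{\left(S,q \right)} = -3 + S$
$W{\left(Q,M \right)} = \frac{1}{35 M}$ ($W{\left(Q,M \right)} = \frac{1}{M + 17 \cdot 2 M} = \frac{1}{M + 34 M} = \frac{1}{35 M}$)
$\left(W{\left(Y,18 \right)} + b{\left(11,-20 \right)}\right)^{2} = \left(\frac{1}{35 \cdot 18} + \left(-3 + 11\right)\right)^{2} = \left(\frac{1}{35} \cdot \frac{1}{18} + 8\right)^{2} = \left(\frac{1}{630} + 8\right)^{2} = \left(\frac{5041}{630}\right)^{2} = \frac{25411681}{396900}$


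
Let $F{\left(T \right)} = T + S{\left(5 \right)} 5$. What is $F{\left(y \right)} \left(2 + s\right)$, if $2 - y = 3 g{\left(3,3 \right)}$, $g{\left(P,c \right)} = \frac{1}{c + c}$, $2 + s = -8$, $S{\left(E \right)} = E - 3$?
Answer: $-92$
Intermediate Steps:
$S{\left(E \right)} = -3 + E$ ($S{\left(E \right)} = E - 3 = -3 + E$)
$s = -10$ ($s = -2 - 8 = -10$)
$g{\left(P,c \right)} = \frac{1}{2 c}$
$y = \frac{3}{2}$ ($y = 2 - 3 \frac{1}{2 \cdot 3} = 2 - 3 \cdot \frac{1}{2} \cdot \frac{1}{3} = 2 - 3 \cdot \frac{1}{6} = 2 - \frac{1}{2} = \frac{3}{2} \approx 1.5$)
$F{\left(T \right)} = 10 + T$ ($F{\left(T \right)} = T + \left(-3 + 5\right) 5 = T + 2 \cdot 5 = T + 10 = 10 + T$)
$F{\left(y \right)} \left(2 + s\right) = \left(10 + \frac{3}{2}\right) \left(2 - 10\right) = \frac{23}{2} \left(-8\right) = -92$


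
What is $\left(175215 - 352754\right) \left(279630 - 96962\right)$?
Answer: $-32430694052$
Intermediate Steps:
$\left(175215 - 352754\right) \left(279630 - 96962\right) = \left(-177539\right) 182668 = -32430694052$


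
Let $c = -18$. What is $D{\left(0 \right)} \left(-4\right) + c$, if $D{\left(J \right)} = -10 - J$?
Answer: $22$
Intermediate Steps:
$D{\left(0 \right)} \left(-4\right) + c = \left(-10 - 0\right) \left(-4\right) - 18 = \left(-10 + 0\right) \left(-4\right) - 18 = \left(-10\right) \left(-4\right) - 18 = 40 - 18 = 22$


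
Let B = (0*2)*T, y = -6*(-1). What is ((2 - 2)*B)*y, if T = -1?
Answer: 0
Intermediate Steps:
y = 6
B = 0 (B = (0*2)*(-1) = 0*(-1) = 0)
((2 - 2)*B)*y = ((2 - 2)*0)*6 = (0*0)*6 = 0*6 = 0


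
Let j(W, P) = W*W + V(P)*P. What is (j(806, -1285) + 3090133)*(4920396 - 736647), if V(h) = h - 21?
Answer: 22667464223271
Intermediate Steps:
V(h) = -21 + h
j(W, P) = W**2 + P*(-21 + P) (j(W, P) = W*W + (-21 + P)*P = W**2 + P*(-21 + P))
(j(806, -1285) + 3090133)*(4920396 - 736647) = ((806**2 - 1285*(-21 - 1285)) + 3090133)*(4920396 - 736647) = ((649636 - 1285*(-1306)) + 3090133)*4183749 = ((649636 + 1678210) + 3090133)*4183749 = (2327846 + 3090133)*4183749 = 5417979*4183749 = 22667464223271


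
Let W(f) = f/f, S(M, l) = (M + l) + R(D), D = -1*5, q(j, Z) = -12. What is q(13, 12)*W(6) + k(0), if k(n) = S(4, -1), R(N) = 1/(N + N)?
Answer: -91/10 ≈ -9.1000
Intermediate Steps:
D = -5
R(N) = 1/(2*N)
S(M, l) = -⅒ + M + l (S(M, l) = (M + l) + (½)/(-5) = (M + l) + (½)*(-⅕) = (M + l) - ⅒ = -⅒ + M + l)
W(f) = 1
k(n) = 29/10 (k(n) = -⅒ + 4 - 1 = 29/10)
q(13, 12)*W(6) + k(0) = -12*1 + 29/10 = -12 + 29/10 = -91/10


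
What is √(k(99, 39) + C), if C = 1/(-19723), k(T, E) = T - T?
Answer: I*√163/1793 ≈ 0.0071205*I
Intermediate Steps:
k(T, E) = 0
C = -1/19723 ≈ -5.0702e-5
√(k(99, 39) + C) = √(0 - 1/19723) = √(-1/19723) = I*√163/1793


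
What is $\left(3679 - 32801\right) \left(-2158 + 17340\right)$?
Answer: $-442130204$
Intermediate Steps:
$\left(3679 - 32801\right) \left(-2158 + 17340\right) = \left(-29122\right) 15182 = -442130204$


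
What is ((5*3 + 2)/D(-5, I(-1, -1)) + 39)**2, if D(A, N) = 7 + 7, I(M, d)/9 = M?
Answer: 316969/196 ≈ 1617.2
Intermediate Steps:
I(M, d) = 9*M
D(A, N) = 14
((5*3 + 2)/D(-5, I(-1, -1)) + 39)**2 = ((5*3 + 2)/14 + 39)**2 = ((15 + 2)*(1/14) + 39)**2 = (17*(1/14) + 39)**2 = (17/14 + 39)**2 = (563/14)**2 = 316969/196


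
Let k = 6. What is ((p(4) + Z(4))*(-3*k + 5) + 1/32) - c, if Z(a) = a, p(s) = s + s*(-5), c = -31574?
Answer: 1015361/32 ≈ 31730.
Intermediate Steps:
p(s) = -4*s (p(s) = s - 5*s = -4*s)
((p(4) + Z(4))*(-3*k + 5) + 1/32) - c = ((-4*4 + 4)*(-3*6 + 5) + 1/32) - 1*(-31574) = ((-16 + 4)*(-18 + 5) + 1/32) + 31574 = (-12*(-13) + 1/32) + 31574 = (156 + 1/32) + 31574 = 4993/32 + 31574 = 1015361/32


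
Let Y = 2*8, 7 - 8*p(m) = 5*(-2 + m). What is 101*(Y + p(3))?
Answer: 6565/4 ≈ 1641.3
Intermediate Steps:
p(m) = 17/8 - 5*m/8 (p(m) = 7/8 - 5*(-2 + m)/8 = 7/8 - (-10 + 5*m)/8 = 7/8 + (5/4 - 5*m/8) = 17/8 - 5*m/8)
Y = 16
101*(Y + p(3)) = 101*(16 + (17/8 - 5/8*3)) = 101*(16 + (17/8 - 15/8)) = 101*(16 + 1/4) = 101*(65/4) = 6565/4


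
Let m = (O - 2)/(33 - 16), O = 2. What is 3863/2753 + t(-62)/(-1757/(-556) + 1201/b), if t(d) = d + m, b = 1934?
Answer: -83916588161/5596565441 ≈ -14.994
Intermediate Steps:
m = 0 (m = (2 - 2)/(33 - 16) = 0/17 = 0*(1/17) = 0)
t(d) = d (t(d) = d + 0 = d)
3863/2753 + t(-62)/(-1757/(-556) + 1201/b) = 3863/2753 - 62/(-1757/(-556) + 1201/1934) = 3863*(1/2753) - 62/(-1757*(-1/556) + 1201*(1/1934)) = 3863/2753 - 62/(1757/556 + 1201/1934) = 3863/2753 - 62/2032897/537652 = 3863/2753 - 62*537652/2032897 = 3863/2753 - 33334424/2032897 = -83916588161/5596565441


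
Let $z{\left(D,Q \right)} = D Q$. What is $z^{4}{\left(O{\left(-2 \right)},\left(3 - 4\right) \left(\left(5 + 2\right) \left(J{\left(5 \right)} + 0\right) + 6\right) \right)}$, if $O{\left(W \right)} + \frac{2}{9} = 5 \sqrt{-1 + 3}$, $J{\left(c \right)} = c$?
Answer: $\frac{46624253983876}{6561} - \frac{458225403760 \sqrt{2}}{729} \approx 6.2173 \cdot 10^{9}$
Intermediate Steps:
$O{\left(W \right)} = - \frac{2}{9} + 5 \sqrt{2}$ ($O{\left(W \right)} = - \frac{2}{9} + 5 \sqrt{-1 + 3} = - \frac{2}{9} + 5 \sqrt{2}$)
$z^{4}{\left(O{\left(-2 \right)},\left(3 - 4\right) \left(\left(5 + 2\right) \left(J{\left(5 \right)} + 0\right) + 6\right) \right)} = \left(\left(- \frac{2}{9} + 5 \sqrt{2}\right) \left(3 - 4\right) \left(\left(5 + 2\right) \left(5 + 0\right) + 6\right)\right)^{4} = \left(\left(- \frac{2}{9} + 5 \sqrt{2}\right) \left(- (7 \cdot 5 + 6)\right)\right)^{4} = \left(\left(- \frac{2}{9} + 5 \sqrt{2}\right) \left(- (35 + 6)\right)\right)^{4} = \left(\left(- \frac{2}{9} + 5 \sqrt{2}\right) \left(\left(-1\right) 41\right)\right)^{4} = \left(\left(- \frac{2}{9} + 5 \sqrt{2}\right) \left(-41\right)\right)^{4} = \left(\frac{82}{9} - 205 \sqrt{2}\right)^{4}$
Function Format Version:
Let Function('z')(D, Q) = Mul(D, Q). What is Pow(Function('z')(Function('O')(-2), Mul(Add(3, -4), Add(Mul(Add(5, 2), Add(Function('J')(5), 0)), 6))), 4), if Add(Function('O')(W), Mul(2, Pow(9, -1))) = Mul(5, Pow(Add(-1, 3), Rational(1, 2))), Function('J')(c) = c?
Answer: Add(Rational(46624253983876, 6561), Mul(Rational(-458225403760, 729), Pow(2, Rational(1, 2)))) ≈ 6.2173e+9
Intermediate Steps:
Function('O')(W) = Add(Rational(-2, 9), Mul(5, Pow(2, Rational(1, 2)))) (Function('O')(W) = Add(Rational(-2, 9), Mul(5, Pow(Add(-1, 3), Rational(1, 2)))) = Add(Rational(-2, 9), Mul(5, Pow(2, Rational(1, 2)))))
Pow(Function('z')(Function('O')(-2), Mul(Add(3, -4), Add(Mul(Add(5, 2), Add(Function('J')(5), 0)), 6))), 4) = Pow(Mul(Add(Rational(-2, 9), Mul(5, Pow(2, Rational(1, 2)))), Mul(Add(3, -4), Add(Mul(Add(5, 2), Add(5, 0)), 6))), 4) = Pow(Mul(Add(Rational(-2, 9), Mul(5, Pow(2, Rational(1, 2)))), Mul(-1, Add(Mul(7, 5), 6))), 4) = Pow(Mul(Add(Rational(-2, 9), Mul(5, Pow(2, Rational(1, 2)))), Mul(-1, Add(35, 6))), 4) = Pow(Mul(Add(Rational(-2, 9), Mul(5, Pow(2, Rational(1, 2)))), Mul(-1, 41)), 4) = Pow(Mul(Add(Rational(-2, 9), Mul(5, Pow(2, Rational(1, 2)))), -41), 4) = Pow(Add(Rational(82, 9), Mul(-205, Pow(2, Rational(1, 2)))), 4)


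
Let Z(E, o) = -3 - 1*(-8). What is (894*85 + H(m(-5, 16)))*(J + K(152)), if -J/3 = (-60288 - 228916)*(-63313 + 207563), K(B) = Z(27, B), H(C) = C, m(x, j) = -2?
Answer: 9510128520007940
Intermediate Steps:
Z(E, o) = 5 (Z(E, o) = -3 + 8 = 5)
K(B) = 5
J = 125153031000 (J = -3*(-60288 - 228916)*(-63313 + 207563) = -(-867612)*144250 = -3*(-41717677000) = 125153031000)
(894*85 + H(m(-5, 16)))*(J + K(152)) = (894*85 - 2)*(125153031000 + 5) = (75990 - 2)*125153031005 = 75988*125153031005 = 9510128520007940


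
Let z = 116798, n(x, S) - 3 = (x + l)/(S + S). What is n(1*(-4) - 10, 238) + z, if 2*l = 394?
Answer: 55597459/476 ≈ 1.1680e+5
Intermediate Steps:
l = 197 (l = (1/2)*394 = 197)
n(x, S) = 3 + (197 + x)/(2*S) (n(x, S) = 3 + (x + 197)/(S + S) = 3 + (197 + x)/((2*S)) = 3 + (197 + x)*(1/(2*S)) = 3 + (197 + x)/(2*S))
n(1*(-4) - 10, 238) + z = (1/2)*(197 + (1*(-4) - 10) + 6*238)/238 + 116798 = (1/2)*(1/238)*(197 + (-4 - 10) + 1428) + 116798 = (1/2)*(1/238)*(197 - 14 + 1428) + 116798 = (1/2)*(1/238)*1611 + 116798 = 1611/476 + 116798 = 55597459/476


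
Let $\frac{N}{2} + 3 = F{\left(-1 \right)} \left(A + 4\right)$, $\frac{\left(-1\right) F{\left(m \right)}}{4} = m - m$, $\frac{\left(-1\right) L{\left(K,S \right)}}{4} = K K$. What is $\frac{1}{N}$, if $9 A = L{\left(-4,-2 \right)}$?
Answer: $- \frac{1}{6} \approx -0.16667$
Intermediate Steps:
$L{\left(K,S \right)} = - 4 K^{2}$ ($L{\left(K,S \right)} = - 4 K K = - 4 K^{2}$)
$A = - \frac{64}{9}$ ($A = \frac{\left(-4\right) \left(-4\right)^{2}}{9} = \frac{\left(-4\right) 16}{9} = \frac{1}{9} \left(-64\right) = - \frac{64}{9} \approx -7.1111$)
$F{\left(m \right)} = 0$ ($F{\left(m \right)} = - 4 \left(m - m\right) = \left(-4\right) 0 = 0$)
$N = -6$ ($N = -6 + 2 \cdot 0 \left(- \frac{64}{9} + 4\right) = -6 + 2 \cdot 0 \left(- \frac{28}{9}\right) = -6 + 2 \cdot 0 = -6 + 0 = -6$)
$\frac{1}{N} = \frac{1}{-6} = - \frac{1}{6}$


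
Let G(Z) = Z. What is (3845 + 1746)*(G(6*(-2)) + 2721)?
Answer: 15146019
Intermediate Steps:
(3845 + 1746)*(G(6*(-2)) + 2721) = (3845 + 1746)*(6*(-2) + 2721) = 5591*(-12 + 2721) = 5591*2709 = 15146019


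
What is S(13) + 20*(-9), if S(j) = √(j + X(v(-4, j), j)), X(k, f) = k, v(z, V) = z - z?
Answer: -180 + √13 ≈ -176.39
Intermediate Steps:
v(z, V) = 0
S(j) = √j (S(j) = √(j + 0) = √j)
S(13) + 20*(-9) = √13 + 20*(-9) = √13 - 180 = -180 + √13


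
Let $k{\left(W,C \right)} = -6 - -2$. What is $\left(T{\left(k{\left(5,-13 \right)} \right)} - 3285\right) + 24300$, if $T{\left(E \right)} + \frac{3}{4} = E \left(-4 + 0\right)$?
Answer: $\frac{84121}{4} \approx 21030.0$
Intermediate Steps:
$k{\left(W,C \right)} = -4$ ($k{\left(W,C \right)} = -6 + 2 = -4$)
$T{\left(E \right)} = - \frac{3}{4} - 4 E$ ($T{\left(E \right)} = - \frac{3}{4} + E \left(-4 + 0\right) = - \frac{3}{4} + E \left(-4\right) = - \frac{3}{4} - 4 E$)
$\left(T{\left(k{\left(5,-13 \right)} \right)} - 3285\right) + 24300 = \left(\left(- \frac{3}{4} - -16\right) - 3285\right) + 24300 = \left(\left(- \frac{3}{4} + 16\right) - 3285\right) + 24300 = \left(\frac{61}{4} - 3285\right) + 24300 = - \frac{13079}{4} + 24300 = \frac{84121}{4}$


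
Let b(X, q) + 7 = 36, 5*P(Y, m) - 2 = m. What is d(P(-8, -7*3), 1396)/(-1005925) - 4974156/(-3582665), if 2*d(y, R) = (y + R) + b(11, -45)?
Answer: 5001082032551/3603892290125 ≈ 1.3877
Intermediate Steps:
P(Y, m) = ⅖ + m/5
b(X, q) = 29 (b(X, q) = -7 + 36 = 29)
d(y, R) = 29/2 + R/2 + y/2 (d(y, R) = ((y + R) + 29)/2 = ((R + y) + 29)/2 = (29 + R + y)/2 = 29/2 + R/2 + y/2)
d(P(-8, -7*3), 1396)/(-1005925) - 4974156/(-3582665) = (29/2 + (½)*1396 + (⅖ + (-7*3)/5)/2)/(-1005925) - 4974156/(-3582665) = (29/2 + 698 + (⅖ + (⅕)*(-21))/2)*(-1/1005925) - 4974156*(-1/3582665) = (29/2 + 698 + (⅖ - 21/5)/2)*(-1/1005925) + 4974156/3582665 = (29/2 + 698 + (½)*(-19/5))*(-1/1005925) + 4974156/3582665 = (29/2 + 698 - 19/10)*(-1/1005925) + 4974156/3582665 = (3553/5)*(-1/1005925) + 4974156/3582665 = -3553/5029625 + 4974156/3582665 = 5001082032551/3603892290125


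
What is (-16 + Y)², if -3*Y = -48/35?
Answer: 295936/1225 ≈ 241.58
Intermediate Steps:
Y = 16/35 (Y = -(-16)/35 = -⅓*(-48/35) = 16/35 ≈ 0.45714)
(-16 + Y)² = (-16 + 16/35)² = (-544/35)² = 295936/1225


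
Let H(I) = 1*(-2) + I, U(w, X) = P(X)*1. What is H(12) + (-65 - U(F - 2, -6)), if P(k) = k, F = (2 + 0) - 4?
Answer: -49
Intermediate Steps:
F = -2 (F = 2 - 4 = -2)
U(w, X) = X (U(w, X) = X*1 = X)
H(I) = -2 + I
H(12) + (-65 - U(F - 2, -6)) = (-2 + 12) + (-65 - 1*(-6)) = 10 + (-65 + 6) = 10 - 59 = -49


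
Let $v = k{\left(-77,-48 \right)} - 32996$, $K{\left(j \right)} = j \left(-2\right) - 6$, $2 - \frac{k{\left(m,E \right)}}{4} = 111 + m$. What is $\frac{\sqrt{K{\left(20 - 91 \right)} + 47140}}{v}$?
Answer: $- \frac{\sqrt{11819}}{16562} \approx -0.0065641$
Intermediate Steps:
$k{\left(m,E \right)} = -436 - 4 m$ ($k{\left(m,E \right)} = 8 - 4 \left(111 + m\right) = 8 - \left(444 + 4 m\right) = -436 - 4 m$)
$K{\left(j \right)} = -6 - 2 j$ ($K{\left(j \right)} = - 2 j - 6 = -6 - 2 j$)
$v = -33124$ ($v = \left(-436 - -308\right) - 32996 = \left(-436 + 308\right) - 32996 = -128 - 32996 = -33124$)
$\frac{\sqrt{K{\left(20 - 91 \right)} + 47140}}{v} = \frac{\sqrt{\left(-6 - 2 \left(20 - 91\right)\right) + 47140}}{-33124} = \sqrt{\left(-6 - -142\right) + 47140} \left(- \frac{1}{33124}\right) = \sqrt{\left(-6 + 142\right) + 47140} \left(- \frac{1}{33124}\right) = \sqrt{136 + 47140} \left(- \frac{1}{33124}\right) = \sqrt{47276} \left(- \frac{1}{33124}\right) = 2 \sqrt{11819} \left(- \frac{1}{33124}\right) = - \frac{\sqrt{11819}}{16562}$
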